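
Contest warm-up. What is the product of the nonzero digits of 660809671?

6×6×8×9×6×7×1 = 108864

108864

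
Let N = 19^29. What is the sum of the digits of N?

145

19^29 = 12129821994589221844500501021364910179
Sum of its 38 digits: 145.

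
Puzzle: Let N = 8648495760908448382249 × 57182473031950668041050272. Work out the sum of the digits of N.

186

8648495760908448382249 × 57182473031950668041050272 = 494542375615087022201063437809513665521281421728
Sum of its 48 digits: 186.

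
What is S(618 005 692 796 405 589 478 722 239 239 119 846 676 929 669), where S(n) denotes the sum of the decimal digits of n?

6+1+8+0+0+5+6+9+2+7+9+6+4+0+5+5+8+9+4+7+8+7+2+2+2+3+9+2+3+9+1+1+9+8+4+6+6+7+6+9+2+9+6+6+9 = 237

237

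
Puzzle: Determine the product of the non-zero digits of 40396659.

4×3×9×6×6×5×9 = 174960

174960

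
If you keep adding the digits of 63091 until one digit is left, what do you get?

6+3+0+9+1 = 19
1+9 = 10
1+0 = 1

1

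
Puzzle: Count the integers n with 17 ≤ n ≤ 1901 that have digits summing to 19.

The integers in [17, 1901] that have digits summing to 19: 199, 289, 298, 379, 388, 397, …, 1882, 1891.
90 qualify.

90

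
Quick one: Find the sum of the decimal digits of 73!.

73! = 4470115461512684340891257138125051110076800700282905015819080092370422104067183317016903680000000000000000
Sum of its 106 digits: 315.

315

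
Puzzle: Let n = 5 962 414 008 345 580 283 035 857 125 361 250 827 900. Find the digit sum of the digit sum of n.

12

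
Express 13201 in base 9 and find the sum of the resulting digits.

17

13201 in base 9 is 20087.
Digit sum: 2+0+0+8+7 = 17.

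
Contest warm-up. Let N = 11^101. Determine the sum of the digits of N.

419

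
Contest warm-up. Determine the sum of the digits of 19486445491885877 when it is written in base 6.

57

19486445491885877 in base 6 is 515512113250443113325.
Digit sum: 5+1+5+5+1+2+1+1+3+2+5+0+4+4+3+1+1+3+3+2+5 = 57.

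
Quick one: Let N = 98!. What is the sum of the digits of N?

639

98! = 9426890448883247745626185743057242473809693764078951663494238777294707070023223798882976159207729119823605850588608460429412647567360000000000000000000000
Sum of its 154 digits: 639.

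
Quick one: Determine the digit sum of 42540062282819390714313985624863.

4+2+5+4+0+0+6+2+2+8+2+8+1+9+3+9+0+7+1+4+3+1+3+9+8+5+6+2+4+8+6+3 = 135

135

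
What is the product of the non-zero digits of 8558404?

25600

8×5×5×8×4×4 = 25600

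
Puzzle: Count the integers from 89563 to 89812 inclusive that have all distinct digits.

93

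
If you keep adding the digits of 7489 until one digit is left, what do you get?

7+4+8+9 = 28
2+8 = 10
1+0 = 1

1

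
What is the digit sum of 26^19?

125

26^19 = 766467265200361890474622976
Sum of its 27 digits: 125.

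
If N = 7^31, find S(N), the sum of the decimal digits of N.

7^31 = 157775382034845806615042743
Sum of its 27 digits: 115.

115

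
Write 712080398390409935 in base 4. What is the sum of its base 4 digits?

47

712080398390409935 in base 4 is 213201310111211331211003223033.
Digit sum: 2+1+3+2+0+1+3+1+0+1+1+1+2+1+1+3+3+1+2+1+1+0+0+3+2+2+3+0+3+3 = 47.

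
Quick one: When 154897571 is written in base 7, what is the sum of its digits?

154897571 in base 7 is 3560415263.
Digit sum: 3+5+6+0+4+1+5+2+6+3 = 35.

35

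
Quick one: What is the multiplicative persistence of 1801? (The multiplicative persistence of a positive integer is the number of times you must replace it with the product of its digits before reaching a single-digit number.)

1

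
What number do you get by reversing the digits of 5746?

6475

Reversing 5746 gives 6475.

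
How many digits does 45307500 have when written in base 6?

10

45307500 in base 6 is 4255032540, which has 10 digits.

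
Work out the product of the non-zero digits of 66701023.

6×6×7×1×2×3 = 1512

1512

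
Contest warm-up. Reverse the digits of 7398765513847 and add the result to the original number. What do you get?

Reverse of 7398765513847 is 7483155678937.
7398765513847 + 7483155678937 = 14881921192784

14881921192784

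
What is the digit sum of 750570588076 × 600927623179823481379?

750570588076 × 600927623179823481379 = 451038599521193039516509665436804
Sum of its 33 digits: 145.

145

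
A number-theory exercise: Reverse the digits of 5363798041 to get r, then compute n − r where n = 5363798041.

Reverse of 5363798041 is 1408973635.
5363798041 − 1408973635 = 3954824406

3954824406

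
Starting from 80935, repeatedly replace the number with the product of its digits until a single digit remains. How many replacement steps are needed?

80935 → 0 (1 step)

1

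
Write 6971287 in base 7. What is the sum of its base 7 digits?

19

6971287 in base 7 is 113153311.
Digit sum: 1+1+3+1+5+3+3+1+1 = 19.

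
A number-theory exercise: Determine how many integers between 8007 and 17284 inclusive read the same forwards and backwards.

93

The integers in [8007, 17284] that read the same forwards and backwards: 8008, 8118, 8228, 8338, 8448, 8558, …, 17171, 17271.
93 qualify.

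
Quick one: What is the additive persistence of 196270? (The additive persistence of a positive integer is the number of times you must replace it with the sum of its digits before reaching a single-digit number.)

196270 → 25 → 7 (2 steps)

2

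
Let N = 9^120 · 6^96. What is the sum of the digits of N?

909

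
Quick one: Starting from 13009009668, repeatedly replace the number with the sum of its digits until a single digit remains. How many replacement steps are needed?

13009009668 → 42 → 6 (2 steps)

2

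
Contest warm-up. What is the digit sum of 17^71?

386

17^71 = 2300771122759378216336589429524308027851797348154254064450486076730672752491528319986033
Sum of its 88 digits: 386.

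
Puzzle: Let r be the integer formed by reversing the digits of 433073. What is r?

370334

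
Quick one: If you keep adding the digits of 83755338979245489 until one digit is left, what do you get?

8+3+7+5+5+3+3+8+9+7+9+2+4+5+4+8+9 = 99
9+9 = 18
1+8 = 9

9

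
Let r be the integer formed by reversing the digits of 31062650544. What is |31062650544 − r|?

13442975469

Reverse of 31062650544 is 44505626013.
|31062650544 − 44505626013| = 13442975469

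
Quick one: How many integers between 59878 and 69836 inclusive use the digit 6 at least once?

9858

The integers in [59878, 69836] that use the digit 6 at least once: 59886, 59896, 59906, 59916, 59926, 59936, …, 69835, 69836.
9858 qualify.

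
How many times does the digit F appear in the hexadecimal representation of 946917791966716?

2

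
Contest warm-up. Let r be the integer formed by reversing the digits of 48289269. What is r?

96298284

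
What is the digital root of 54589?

4

5+4+5+8+9 = 31
3+1 = 4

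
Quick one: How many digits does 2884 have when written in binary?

2884 in base 2 is 101101000100, which has 12 digits.

12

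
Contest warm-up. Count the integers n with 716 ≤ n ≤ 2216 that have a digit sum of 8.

The integers in [716, 2216] that have a digit sum of 8: 800, 1007, 1016, 1025, 1034, 1043, …, 2204, 2213.
52 qualify.

52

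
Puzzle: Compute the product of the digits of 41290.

0

4×1×2×9×0 = 0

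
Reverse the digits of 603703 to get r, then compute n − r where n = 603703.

296397

Reverse of 603703 is 307306.
603703 − 307306 = 296397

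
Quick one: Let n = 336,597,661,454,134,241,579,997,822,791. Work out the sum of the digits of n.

149

3+3+6+5+9+7+6+6+1+4+5+4+1+3+4+2+4+1+5+7+9+9+9+7+8+2+2+7+9+1 = 149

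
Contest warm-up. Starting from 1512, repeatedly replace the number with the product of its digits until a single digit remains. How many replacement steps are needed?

1512 → 10 → 0 (2 steps)

2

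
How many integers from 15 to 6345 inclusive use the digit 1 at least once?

2501

The integers in [15, 6345] that use the digit 1 at least once: 15, 16, 17, 18, 19, 21, …, 6331, 6341.
2501 qualify.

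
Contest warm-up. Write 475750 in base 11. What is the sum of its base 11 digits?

30

475750 in base 11 is 2A5490.
Digit sum: 2+10+5+4+9+0 = 30.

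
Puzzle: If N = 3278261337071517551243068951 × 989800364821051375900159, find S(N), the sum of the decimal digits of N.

232

3278261337071517551243068951 × 989800364821051375900159 = 3244824267412135747615642705878613052847767328863209
Sum of its 52 digits: 232.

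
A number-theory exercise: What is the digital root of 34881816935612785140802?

3+4+8+8+1+8+1+6+9+3+5+6+1+2+7+8+5+1+4+0+8+0+2 = 100
1+0+0 = 1

1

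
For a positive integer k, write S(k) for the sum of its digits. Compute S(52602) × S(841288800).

S(52602) = 5+2+6+0+2 = 15.
S(841288800) = 8+4+1+2+8+8+8+0+0 = 39.
15 · 39 = 585.

585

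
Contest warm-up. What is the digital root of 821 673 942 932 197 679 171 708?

8+2+1+6+7+3+9+4+2+9+3+2+1+9+7+6+7+9+1+7+1+7+0+8 = 119
1+1+9 = 11
1+1 = 2
(Equivalently, 821 673 942 932 197 679 171 708 mod 9 = 2.)

2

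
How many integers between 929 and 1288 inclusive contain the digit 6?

The integers in [929, 1288] that contain the digit 6: 936, 946, 956, 960, 961, 962, …, 1276, 1286.
72 qualify.

72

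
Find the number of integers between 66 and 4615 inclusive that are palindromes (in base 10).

The integers in [66, 4615] that are palindromes (in base 10): 66, 77, 88, 99, 101, 111, …, 4444, 4554.
130 qualify.

130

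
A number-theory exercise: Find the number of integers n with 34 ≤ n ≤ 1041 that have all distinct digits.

The integers in [34, 1041] that have all distinct digits: 34, 35, 36, 37, 38, 39, …, 1038, 1039.
722 qualify.

722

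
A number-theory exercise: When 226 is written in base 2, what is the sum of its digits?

4

226 in base 2 is 11100010.
Digit sum: 1+1+1+0+0+0+1+0 = 4.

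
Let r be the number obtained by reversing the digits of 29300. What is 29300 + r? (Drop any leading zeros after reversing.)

29692

Reverse of 29300 is 392.
29300 + 392 = 29692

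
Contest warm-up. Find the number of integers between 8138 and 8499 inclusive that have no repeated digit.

204

The integers in [8138, 8499] that have no repeated digit: 8139, 8140, 8142, 8143, 8145, 8146, …, 8496, 8497.
204 qualify.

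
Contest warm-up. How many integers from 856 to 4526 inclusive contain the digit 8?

973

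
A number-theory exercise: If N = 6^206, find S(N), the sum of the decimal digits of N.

711

6^206 = 19913957642173950411583660538699907256194482903259058822541071906796628841067058543673829733082363131480098718413241513393011530261588923628668631456612305862656
Sum of its 161 digits: 711.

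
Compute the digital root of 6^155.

9

The digital root of n equals n mod 9 (or 9 when 9 | n), so we need 6^155 mod 9.
6^155 ≡ 0 (mod 9), so the digital root is 9.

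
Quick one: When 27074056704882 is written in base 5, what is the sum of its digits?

27074056704882 in base 5 is 12022040132004024012.
Digit sum: 1+2+0+2+2+0+4+0+1+3+2+0+0+4+0+2+4+0+1+2 = 30.

30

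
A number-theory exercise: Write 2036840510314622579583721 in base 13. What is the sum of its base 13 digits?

2036840510314622579583721 in base 13 is 8323575361C91AB65163B3.
Digit sum: 8+3+2+3+5+7+5+3+6+1+12+9+1+10+11+6+5+1+6+3+11+3 = 121.

121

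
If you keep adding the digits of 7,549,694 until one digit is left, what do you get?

7+5+4+9+6+9+4 = 44
4+4 = 8
(Equivalently, 7,549,694 mod 9 = 8.)

8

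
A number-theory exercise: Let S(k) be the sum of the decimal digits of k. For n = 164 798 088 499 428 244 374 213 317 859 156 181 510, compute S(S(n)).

16

First digit sum: 178.
1+7+8 = 16.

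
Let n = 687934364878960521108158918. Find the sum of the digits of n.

137

6+8+7+9+3+4+3+6+4+8+7+8+9+6+0+5+2+1+1+0+8+1+5+8+9+1+8 = 137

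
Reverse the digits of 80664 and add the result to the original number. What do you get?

Reverse of 80664 is 46608.
80664 + 46608 = 127272

127272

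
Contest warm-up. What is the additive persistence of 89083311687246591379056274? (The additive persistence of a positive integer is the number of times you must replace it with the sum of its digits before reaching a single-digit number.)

89083311687246591379056274 → 124 → 7 (2 steps)

2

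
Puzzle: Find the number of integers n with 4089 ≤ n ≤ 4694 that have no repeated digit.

285

The integers in [4089, 4694] that have no repeated digit: 4089, 4091, 4092, 4093, 4095, 4096, …, 4692, 4693.
285 qualify.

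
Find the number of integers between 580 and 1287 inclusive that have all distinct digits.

408

The integers in [580, 1287] that have all distinct digits: 580, 581, 582, 583, 584, 586, …, 1286, 1287.
408 qualify.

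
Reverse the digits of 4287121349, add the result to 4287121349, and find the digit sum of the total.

46

Reversal of 4287121349 is 9431217824; 4287121349 + 9431217824 = 13718339173.
Digit sum of 13718339173: 1+3+7+1+8+3+3+9+1+7+3 = 46.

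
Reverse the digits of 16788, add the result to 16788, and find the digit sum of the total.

Reversal of 16788 is 88761; 16788 + 88761 = 105549.
Digit sum of 105549: 1+0+5+5+4+9 = 24.

24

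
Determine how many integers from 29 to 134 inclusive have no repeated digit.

83

The integers in [29, 134] that have no repeated digit: 29, 30, 31, 32, 34, 35, …, 132, 134.
83 qualify.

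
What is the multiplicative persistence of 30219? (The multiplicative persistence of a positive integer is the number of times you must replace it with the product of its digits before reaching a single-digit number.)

1

30219 → 0 (1 step)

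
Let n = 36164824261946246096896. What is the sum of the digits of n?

112

3+6+1+6+4+8+2+4+2+6+1+9+4+6+2+4+6+0+9+6+8+9+6 = 112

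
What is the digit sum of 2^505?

2^505 = 104748499452676539840422070298483172870932545473378073263465323779076281484949585756264642954428933028828373892081922272294952209468332577706512882860032
Sum of its 153 digits: 713.

713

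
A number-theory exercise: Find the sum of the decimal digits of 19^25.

19^25 = 93076495688256089536609610280499
Sum of its 32 digits: 163.

163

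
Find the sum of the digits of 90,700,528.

31

9+0+7+0+0+5+2+8 = 31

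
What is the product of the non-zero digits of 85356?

8×5×3×5×6 = 3600

3600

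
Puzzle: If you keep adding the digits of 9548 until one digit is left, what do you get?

8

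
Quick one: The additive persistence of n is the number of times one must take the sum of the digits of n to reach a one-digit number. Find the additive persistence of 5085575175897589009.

2

5085575175897589009 → 103 → 4 (2 steps)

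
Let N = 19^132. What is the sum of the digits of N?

739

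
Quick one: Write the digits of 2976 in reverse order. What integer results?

6792

Reversing 2976 gives 6792.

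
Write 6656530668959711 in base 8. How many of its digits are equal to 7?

4

6656530668959711 in base 8 is 275141212175333737.
The digit 7 appears 4 times.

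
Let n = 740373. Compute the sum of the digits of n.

24

7+4+0+3+7+3 = 24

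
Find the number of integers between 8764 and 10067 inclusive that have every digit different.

The integers in [8764, 10067] that have every digit different: 8764, 8765, 8769, 8790, 8791, 8792, …, 9875, 9876.
570 qualify.

570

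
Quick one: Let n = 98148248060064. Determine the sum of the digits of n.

60

9+8+1+4+8+2+4+8+0+6+0+0+6+4 = 60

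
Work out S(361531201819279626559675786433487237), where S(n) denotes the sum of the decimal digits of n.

3+6+1+5+3+1+2+0+1+8+1+9+2+7+9+6+2+6+5+5+9+6+7+5+7+8+6+4+3+3+4+8+7+2+3+7 = 171

171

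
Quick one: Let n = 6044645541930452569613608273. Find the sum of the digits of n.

118

6+0+4+4+6+4+5+5+4+1+9+3+0+4+5+2+5+6+9+6+1+3+6+0+8+2+7+3 = 118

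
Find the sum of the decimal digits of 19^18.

19^18 = 104127350297911241532841
Sum of its 24 digits: 82.

82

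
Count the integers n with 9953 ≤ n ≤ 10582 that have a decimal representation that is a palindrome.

7

The integers in [9953, 10582] that have a decimal representation that is a palindrome: 9999, 10001, 10101, 10201, 10301, 10401, 10501.
7 qualify.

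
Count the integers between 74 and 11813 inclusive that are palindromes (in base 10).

202

The integers in [74, 11813] that are palindromes (in base 10): 77, 88, 99, 101, 111, 121, …, 11711, 11811.
202 qualify.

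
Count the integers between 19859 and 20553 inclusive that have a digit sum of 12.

49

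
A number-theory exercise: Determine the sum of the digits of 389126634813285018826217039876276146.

163

3+8+9+1+2+6+6+3+4+8+1+3+2+8+5+0+1+8+8+2+6+2+1+7+0+3+9+8+7+6+2+7+6+1+4+6 = 163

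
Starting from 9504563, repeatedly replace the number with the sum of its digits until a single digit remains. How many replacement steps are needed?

2

9504563 → 32 → 5 (2 steps)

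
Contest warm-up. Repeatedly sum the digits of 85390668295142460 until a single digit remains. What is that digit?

6

8+5+3+9+0+6+6+8+2+9+5+1+4+2+4+6+0 = 78
7+8 = 15
1+5 = 6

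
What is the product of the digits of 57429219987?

22861440

5×7×4×2×9×2×1×9×9×8×7 = 22861440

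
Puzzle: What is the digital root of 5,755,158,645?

5+7+5+5+1+5+8+6+4+5 = 51
5+1 = 6
(Equivalently, 5,755,158,645 mod 9 = 6.)

6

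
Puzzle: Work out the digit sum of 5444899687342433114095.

5+4+4+4+8+9+9+6+8+7+3+4+2+4+3+3+1+1+4+0+9+5 = 103

103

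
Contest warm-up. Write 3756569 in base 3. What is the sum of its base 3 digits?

13

3756569 in base 3 is 21001212001012.
Digit sum: 2+1+0+0+1+2+1+2+0+0+1+0+1+2 = 13.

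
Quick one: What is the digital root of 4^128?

7

The digital root of n equals n mod 9 (or 9 when 9 | n), so we need 4^128 mod 9.
4^128 ≡ 7 (mod 9), so the digital root is 7.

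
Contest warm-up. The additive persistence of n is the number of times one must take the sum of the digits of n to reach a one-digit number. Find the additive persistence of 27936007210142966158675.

3

27936007210142966158675 → 97 → 16 → 7 (3 steps)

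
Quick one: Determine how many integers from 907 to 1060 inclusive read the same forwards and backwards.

The integers in [907, 1060] that read the same forwards and backwards: 909, 919, 929, 939, 949, 959, …, 999, 1001.
11 qualify.

11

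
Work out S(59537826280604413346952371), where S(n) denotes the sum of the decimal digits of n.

5+9+5+3+7+8+2+6+2+8+0+6+0+4+4+1+3+3+4+6+9+5+2+3+7+1 = 113

113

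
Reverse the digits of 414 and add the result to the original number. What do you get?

Reverse of 414 is 414.
414 + 414 = 828

828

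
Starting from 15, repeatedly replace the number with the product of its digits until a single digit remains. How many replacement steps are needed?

15 → 5 (1 step)

1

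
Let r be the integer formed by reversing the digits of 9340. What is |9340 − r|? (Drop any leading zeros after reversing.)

8901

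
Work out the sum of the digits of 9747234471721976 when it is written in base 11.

9747234471721976 in base 11 is 2373850A1A454879.
Digit sum: 2+3+7+3+8+5+0+10+1+10+4+5+4+8+7+9 = 86.

86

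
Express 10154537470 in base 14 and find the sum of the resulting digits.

64

10154537470 in base 14 is 6C48AD290.
Digit sum: 6+12+4+8+10+13+2+9+0 = 64.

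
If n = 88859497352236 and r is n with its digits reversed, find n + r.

Reverse of 88859497352236 is 63225379495888.
88859497352236 + 63225379495888 = 152084876848124

152084876848124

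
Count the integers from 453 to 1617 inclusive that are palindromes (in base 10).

The integers in [453, 1617] that are palindromes (in base 10): 454, 464, 474, 484, 494, 505, …, 1441, 1551.
61 qualify.

61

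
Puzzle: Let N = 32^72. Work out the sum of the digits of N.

32^72 = 2348542582773833227889480596789337027375682548908319870707290971532209025114608443463698998384768703031934976
Sum of its 109 digits: 532.

532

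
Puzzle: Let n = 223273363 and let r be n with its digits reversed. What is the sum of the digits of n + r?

Reversal of 223273363 is 363372322; 223273363 + 363372322 = 586645685.
Digit sum of 586645685: 5+8+6+6+4+5+6+8+5 = 53.

53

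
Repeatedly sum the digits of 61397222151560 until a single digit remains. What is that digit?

5

6+1+3+9+7+2+2+2+1+5+1+5+6+0 = 50
5+0 = 5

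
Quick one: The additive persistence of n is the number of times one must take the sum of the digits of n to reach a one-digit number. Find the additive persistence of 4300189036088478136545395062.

3

4300189036088478136545395062 → 118 → 10 → 1 (3 steps)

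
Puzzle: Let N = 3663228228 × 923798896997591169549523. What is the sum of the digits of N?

3663228228 × 923798896997591169549523 = 3384086196476840420297346697535244
Sum of its 34 digits: 159.

159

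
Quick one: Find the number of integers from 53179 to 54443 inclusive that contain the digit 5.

The integers in [53179, 54443] that contain the digit 5: 53179, 53180, 53181, 53182, 53183, 53184, …, 54442, 54443.
1265 qualify.

1265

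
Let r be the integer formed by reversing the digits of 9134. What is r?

Reversing 9134 gives 4319.

4319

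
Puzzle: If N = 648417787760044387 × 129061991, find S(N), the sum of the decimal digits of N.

137

648417787760044387 × 129061991 = 83686090688126758834594517
Sum of its 26 digits: 137.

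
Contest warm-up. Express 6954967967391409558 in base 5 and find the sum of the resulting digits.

46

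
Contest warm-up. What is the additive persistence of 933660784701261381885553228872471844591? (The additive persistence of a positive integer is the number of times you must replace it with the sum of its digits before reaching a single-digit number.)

3

933660784701261381885553228872471844591 → 181 → 10 → 1 (3 steps)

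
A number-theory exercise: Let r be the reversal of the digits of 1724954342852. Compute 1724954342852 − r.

-857480251419

Reverse of 1724954342852 is 2582434594271.
1724954342852 − 2582434594271 = -857480251419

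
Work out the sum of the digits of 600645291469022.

56

6+0+0+6+4+5+2+9+1+4+6+9+0+2+2 = 56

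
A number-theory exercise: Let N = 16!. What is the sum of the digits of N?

16! = 20922789888000
Sum of its 14 digits: 63.

63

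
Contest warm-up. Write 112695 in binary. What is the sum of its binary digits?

10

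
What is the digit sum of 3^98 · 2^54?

279

3^98 · 2^54 = 1031579560143918358816314283340504561732497927666061298710347776
Sum of its 64 digits: 279.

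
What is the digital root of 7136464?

4

7+1+3+6+4+6+4 = 31
3+1 = 4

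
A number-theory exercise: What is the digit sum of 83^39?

323

83^39 = 698305725136602387487529275219403181042627701878718020159538228622689033147
Sum of its 75 digits: 323.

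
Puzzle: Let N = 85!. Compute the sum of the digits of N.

85! = 281710411438055027694947944226061159480056634330574206405101912752560026159795933451040286452340924018275123200000000000000000000
Sum of its 129 digits: 414.

414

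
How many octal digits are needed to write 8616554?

8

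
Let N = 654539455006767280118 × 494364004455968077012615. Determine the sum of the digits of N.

200

654539455006767280118 × 494364004455968077012615 = 323580746051572416323644786398835162324688570
Sum of its 45 digits: 200.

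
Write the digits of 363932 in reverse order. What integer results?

Reversing 363932 gives 239363.

239363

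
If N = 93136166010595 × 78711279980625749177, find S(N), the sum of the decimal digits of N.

93136166010595 × 78711279980625749177 = 7330866839181982570618165194530315
Sum of its 34 digits: 152.

152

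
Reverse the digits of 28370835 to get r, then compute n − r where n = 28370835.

Reverse of 28370835 is 53807382.
28370835 − 53807382 = -25436547

-25436547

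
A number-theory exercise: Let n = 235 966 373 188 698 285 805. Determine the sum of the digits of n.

2+3+5+9+6+6+3+7+3+1+8+8+6+9+8+2+8+5+8+0+5 = 112

112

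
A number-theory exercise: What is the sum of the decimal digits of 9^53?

9^53 = 375710212613636260325580163599137907799836383538729
Sum of its 51 digits: 234.

234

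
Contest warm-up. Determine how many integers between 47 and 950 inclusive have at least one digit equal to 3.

252

The integers in [47, 950] that have at least one digit equal to 3: 53, 63, 73, 83, 93, 103, …, 939, 943.
252 qualify.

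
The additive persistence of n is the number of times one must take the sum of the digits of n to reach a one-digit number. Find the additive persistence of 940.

2

940 → 13 → 4 (2 steps)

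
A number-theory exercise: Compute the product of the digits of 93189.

1944

9×3×1×8×9 = 1944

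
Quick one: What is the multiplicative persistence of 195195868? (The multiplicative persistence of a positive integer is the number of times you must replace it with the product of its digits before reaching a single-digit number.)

2

195195868 → 777600 → 0 (2 steps)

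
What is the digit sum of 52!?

279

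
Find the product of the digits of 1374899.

54432

1×3×7×4×8×9×9 = 54432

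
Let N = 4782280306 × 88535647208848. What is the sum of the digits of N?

4782280306 × 88535647208848 = 423402282025837659347488
Sum of its 24 digits: 106.

106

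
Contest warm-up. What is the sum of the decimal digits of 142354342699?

1+4+2+3+5+4+3+4+2+6+9+9 = 52

52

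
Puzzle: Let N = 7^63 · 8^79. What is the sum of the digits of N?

602

7^63 · 8^79 = 38484468523429054596372136320822889733675233092626948012746956322726505585263148279495071747770066167032570597888958866128896
Sum of its 125 digits: 602.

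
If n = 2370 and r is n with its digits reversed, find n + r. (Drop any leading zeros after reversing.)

3102

Reverse of 2370 is 732.
2370 + 732 = 3102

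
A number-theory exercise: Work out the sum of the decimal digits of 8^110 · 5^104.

349

8^110 · 5^104 = 10783978666860255917866806034807852269454857769016228992441444099686400000000000000000000000000000000000000000000000000000000000000000000000000000000000000000000000000000000
Sum of its 173 digits: 349.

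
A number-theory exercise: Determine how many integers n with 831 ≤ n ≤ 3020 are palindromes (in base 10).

38

The integers in [831, 3020] that are palindromes (in base 10): 838, 848, 858, 868, 878, 888, …, 2992, 3003.
38 qualify.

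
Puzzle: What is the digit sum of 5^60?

5^60 = 867361737988403547205962240695953369140625
Sum of its 42 digits: 199.

199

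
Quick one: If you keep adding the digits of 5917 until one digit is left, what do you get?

5+9+1+7 = 22
2+2 = 4

4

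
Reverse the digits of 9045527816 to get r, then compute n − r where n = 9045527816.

2858272407

Reverse of 9045527816 is 6187255409.
9045527816 − 6187255409 = 2858272407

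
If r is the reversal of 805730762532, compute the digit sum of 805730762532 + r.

42

Reversal of 805730762532 is 235267037508; 805730762532 + 235267037508 = 1040997800040.
Digit sum of 1040997800040: 1+0+4+0+9+9+7+8+0+0+0+4+0 = 42.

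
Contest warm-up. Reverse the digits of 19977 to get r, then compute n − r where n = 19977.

-58014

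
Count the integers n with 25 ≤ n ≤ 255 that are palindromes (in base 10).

23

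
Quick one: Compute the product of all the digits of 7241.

7×2×4×1 = 56

56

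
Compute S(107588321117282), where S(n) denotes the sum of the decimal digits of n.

56

1+0+7+5+8+8+3+2+1+1+1+7+2+8+2 = 56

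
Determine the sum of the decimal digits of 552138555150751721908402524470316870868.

160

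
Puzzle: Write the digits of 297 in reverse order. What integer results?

Reversing 297 gives 792.

792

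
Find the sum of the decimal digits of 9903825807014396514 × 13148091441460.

9903825807014396514 × 13148091441460 = 130216407330916664440730259070440
Sum of its 33 digits: 111.

111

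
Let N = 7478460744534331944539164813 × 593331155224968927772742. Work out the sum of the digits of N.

7478460744534331944539164813 × 593331155224968927772742 = 4437203752859136404895249086110397167943848946927246
Sum of its 52 digits: 248.

248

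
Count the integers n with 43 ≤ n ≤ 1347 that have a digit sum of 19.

51

The integers in [43, 1347] that have a digit sum of 19: 199, 289, 298, 379, 388, 397, …, 1288, 1297.
51 qualify.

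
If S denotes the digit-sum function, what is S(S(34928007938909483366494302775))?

First digit sum: 142.
1+4+2 = 7.

7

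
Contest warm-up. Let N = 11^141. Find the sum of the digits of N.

11^141 = 686070281351372844947252220333277326829034516916273265848191088797285923133308933760409816416521618508906876138670759985160596111921201461552548411
Sum of its 147 digits: 638.

638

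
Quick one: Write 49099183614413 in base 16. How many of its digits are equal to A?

1

49099183614413 in base 16 is 2CA7CB65E9CD.
The digit A appears 1 time.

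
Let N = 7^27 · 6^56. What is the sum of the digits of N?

7^27 · 6^56 = 2478090152396403426027230404186323587133089101173332679124957790208
Sum of its 67 digits: 261.

261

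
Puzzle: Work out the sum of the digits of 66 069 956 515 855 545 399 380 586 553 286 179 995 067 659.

243

6+6+0+6+9+9+5+6+5+1+5+8+5+5+5+4+5+3+9+9+3+8+0+5+8+6+5+5+3+2+8+6+1+7+9+9+9+5+0+6+7+6+5+9 = 243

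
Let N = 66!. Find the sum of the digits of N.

351

66! = 544344939077443064003729240247842752644293064388798874532860126869671081148416000000000000000
Sum of its 93 digits: 351.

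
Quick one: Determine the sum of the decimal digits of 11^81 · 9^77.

11^81 · 9^77 = 67527508249683402682286969005116855894373489519155827198863844121871035661673031335267088129669367083887673555488305431420417416176350917696572454783367061059
Sum of its 158 digits: 738.

738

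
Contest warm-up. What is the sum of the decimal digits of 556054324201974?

5+5+6+0+5+4+3+2+4+2+0+1+9+7+4 = 57

57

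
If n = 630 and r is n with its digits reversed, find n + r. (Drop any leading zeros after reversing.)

Reverse of 630 is 36.
630 + 36 = 666

666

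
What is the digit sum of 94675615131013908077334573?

108

9+4+6+7+5+6+1+5+1+3+1+0+1+3+9+0+8+0+7+7+3+3+4+5+7+3 = 108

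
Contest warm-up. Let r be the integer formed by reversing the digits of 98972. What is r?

27989

Reversing 98972 gives 27989.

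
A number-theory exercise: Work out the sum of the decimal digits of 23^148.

23^148 = 3433363063188037676902451955415920785842383254284164565425177675733080186115725738541770838995236106846429886765074542405043737475266864854312848690813028441065586077815145794675110286680657677615883681
Sum of its 202 digits: 931.

931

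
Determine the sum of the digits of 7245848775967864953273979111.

154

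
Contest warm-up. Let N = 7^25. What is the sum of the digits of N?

97

7^25 = 1341068619663964900807
Sum of its 22 digits: 97.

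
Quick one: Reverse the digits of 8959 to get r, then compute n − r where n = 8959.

Reverse of 8959 is 9598.
8959 − 9598 = -639

-639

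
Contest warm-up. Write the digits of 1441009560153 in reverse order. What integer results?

Reversing 1441009560153 gives 3510659001441.

3510659001441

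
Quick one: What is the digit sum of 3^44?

3^44 = 984770902183611232881
Sum of its 21 digits: 90.

90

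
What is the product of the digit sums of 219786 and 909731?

957

S(219786) = 2+1+9+7+8+6 = 33.
S(909731) = 9+0+9+7+3+1 = 29.
33 · 29 = 957.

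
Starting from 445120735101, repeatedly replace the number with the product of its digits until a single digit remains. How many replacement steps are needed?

445120735101 → 0 (1 step)

1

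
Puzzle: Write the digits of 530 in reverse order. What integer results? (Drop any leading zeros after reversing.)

35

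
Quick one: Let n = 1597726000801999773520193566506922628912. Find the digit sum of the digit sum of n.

17

First digit sum: 179.
1+7+9 = 17.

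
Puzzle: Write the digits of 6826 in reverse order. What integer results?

6286

Reversing 6826 gives 6286.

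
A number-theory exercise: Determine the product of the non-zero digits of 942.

9×4×2 = 72

72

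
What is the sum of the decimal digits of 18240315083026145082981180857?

110

1+8+2+4+0+3+1+5+0+8+3+0+2+6+1+4+5+0+8+2+9+8+1+1+8+0+8+5+7 = 110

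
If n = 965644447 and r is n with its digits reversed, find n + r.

1710091016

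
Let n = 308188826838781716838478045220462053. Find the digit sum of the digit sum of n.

First digit sum: 164.
1+6+4 = 11.

11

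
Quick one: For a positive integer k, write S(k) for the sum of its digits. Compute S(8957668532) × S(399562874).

3127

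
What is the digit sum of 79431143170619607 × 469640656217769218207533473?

79431143170619607 × 469640656217769218207533473 = 37304094202777370107538685398416244602605111
Sum of its 44 digits: 171.

171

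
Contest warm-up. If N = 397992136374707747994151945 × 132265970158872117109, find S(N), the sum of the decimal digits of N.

397992136374707747994151945 × 132265970158872117109 = 52640816033202857053545729377788217653180127005
Sum of its 47 digits: 190.

190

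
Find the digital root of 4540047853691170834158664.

1

4+5+4+0+0+4+7+8+5+3+6+9+1+1+7+0+8+3+4+1+5+8+6+6+4 = 109
1+0+9 = 10
1+0 = 1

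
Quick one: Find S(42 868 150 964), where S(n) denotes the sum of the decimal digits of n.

53

4+2+8+6+8+1+5+0+9+6+4 = 53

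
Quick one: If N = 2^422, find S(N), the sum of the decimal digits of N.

2^422 = 10830740992659433045228180406808920716548582325686783496759685861775864483615725089999900023844295226942934417817982702456930304
Sum of its 128 digits: 607.

607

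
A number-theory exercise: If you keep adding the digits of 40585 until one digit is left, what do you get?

4

4+0+5+8+5 = 22
2+2 = 4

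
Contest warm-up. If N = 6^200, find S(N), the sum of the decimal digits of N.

6^200 = 426825223812027400796974891518773732342988745354489429495479078935112929549619739019072139340757097296812815466676129830954465240517595242384015591919845376
Sum of its 156 digits: 747.

747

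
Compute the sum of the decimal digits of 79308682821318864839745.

120

7+9+3+0+8+6+8+2+8+2+1+3+1+8+8+6+4+8+3+9+7+4+5 = 120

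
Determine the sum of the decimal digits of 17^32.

17^32 = 2367911594760467245844106297320951247361
Sum of its 40 digits: 172.

172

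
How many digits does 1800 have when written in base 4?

1800 in base 4 is 130020, which has 6 digits.

6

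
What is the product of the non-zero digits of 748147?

7×4×8×1×4×7 = 6272

6272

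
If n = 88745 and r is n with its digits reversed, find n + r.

143533

Reverse of 88745 is 54788.
88745 + 54788 = 143533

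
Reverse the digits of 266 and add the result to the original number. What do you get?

Reverse of 266 is 662.
266 + 662 = 928

928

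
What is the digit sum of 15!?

15! = 1307674368000
Sum of its 13 digits: 45.

45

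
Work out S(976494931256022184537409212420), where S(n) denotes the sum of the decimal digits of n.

9+7+6+4+9+4+9+3+1+2+5+6+0+2+2+1+8+4+5+3+7+4+0+9+2+1+2+4+2+0 = 121

121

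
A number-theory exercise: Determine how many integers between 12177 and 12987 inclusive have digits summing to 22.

44

The integers in [12177, 12987] that have digits summing to 22: 12199, 12289, 12298, 12379, 12388, 12397, …, 12973, 12982.
44 qualify.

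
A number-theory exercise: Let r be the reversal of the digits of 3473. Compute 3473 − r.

Reverse of 3473 is 3743.
3473 − 3743 = -270

-270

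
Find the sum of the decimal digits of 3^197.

423

3^197 = 9837555143550917382917826742065912104786424172347944295354628212558981144492673444236470334963
Sum of its 94 digits: 423.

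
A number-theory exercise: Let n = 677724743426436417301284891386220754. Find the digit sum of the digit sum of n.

13

First digit sum: 157.
1+5+7 = 13.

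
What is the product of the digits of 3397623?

20412

3×3×9×7×6×2×3 = 20412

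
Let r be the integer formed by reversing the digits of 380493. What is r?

Reversing 380493 gives 394083.

394083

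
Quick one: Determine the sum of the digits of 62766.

27

6+2+7+6+6 = 27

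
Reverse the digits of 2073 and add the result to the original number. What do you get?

5775

Reverse of 2073 is 3702.
2073 + 3702 = 5775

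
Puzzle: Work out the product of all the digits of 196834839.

1×9×6×8×3×4×8×3×9 = 1119744

1119744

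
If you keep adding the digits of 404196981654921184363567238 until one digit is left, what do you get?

8

4+0+4+1+9+6+9+8+1+6+5+4+9+2+1+1+8+4+3+6+3+5+6+7+2+3+8 = 125
1+2+5 = 8
(Equivalently, 404196981654921184363567238 mod 9 = 8.)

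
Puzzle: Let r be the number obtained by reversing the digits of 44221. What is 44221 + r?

Reverse of 44221 is 12244.
44221 + 12244 = 56465

56465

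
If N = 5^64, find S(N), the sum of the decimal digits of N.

166

5^64 = 542101086242752217003726400434970855712890625
Sum of its 45 digits: 166.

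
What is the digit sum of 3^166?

387

3^166 = 15926791088519786003064148590679881418931379526481396121112548658575277686941529
Sum of its 80 digits: 387.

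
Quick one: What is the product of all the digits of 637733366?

6×3×7×7×3×3×3×6×6 = 857304

857304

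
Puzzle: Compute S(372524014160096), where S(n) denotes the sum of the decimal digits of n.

3+7+2+5+2+4+0+1+4+1+6+0+0+9+6 = 50

50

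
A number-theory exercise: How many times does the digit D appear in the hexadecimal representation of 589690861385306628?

1

589690861385306628 in base 16 is 82F00B6D02A5204.
The digit D appears 1 time.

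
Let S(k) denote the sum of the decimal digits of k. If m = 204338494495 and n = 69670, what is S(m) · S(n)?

S(204338494495) = 2+0+4+3+3+8+4+9+4+4+9+5 = 55.
S(69670) = 6+9+6+7+0 = 28.
55 · 28 = 1540.

1540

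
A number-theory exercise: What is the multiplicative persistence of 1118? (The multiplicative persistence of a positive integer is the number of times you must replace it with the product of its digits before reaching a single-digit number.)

1118 → 8 (1 step)

1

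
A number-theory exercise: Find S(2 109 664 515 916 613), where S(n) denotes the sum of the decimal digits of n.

2+1+0+9+6+6+4+5+1+5+9+1+6+6+1+3 = 65

65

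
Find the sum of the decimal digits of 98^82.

98^82 = 19078235561879211779687829633912017574848313484326406697603444274493140003275545315637060625350640921992485690109032074910753858075435260086279647160885514342498304
Sum of its 164 digits: 712.

712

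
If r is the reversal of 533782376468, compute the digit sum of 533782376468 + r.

61

Reversal of 533782376468 is 864673287335; 533782376468 + 864673287335 = 1398455663803.
Digit sum of 1398455663803: 1+3+9+8+4+5+5+6+6+3+8+0+3 = 61.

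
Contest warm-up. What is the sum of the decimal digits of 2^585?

2^585 = 126633165554229521438977290762059361297987250739820462036000284719563379254544315991201997343356439034674007770120263341747898897565056619503383631412169301973302667340133957632
Sum of its 177 digits: 764.

764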